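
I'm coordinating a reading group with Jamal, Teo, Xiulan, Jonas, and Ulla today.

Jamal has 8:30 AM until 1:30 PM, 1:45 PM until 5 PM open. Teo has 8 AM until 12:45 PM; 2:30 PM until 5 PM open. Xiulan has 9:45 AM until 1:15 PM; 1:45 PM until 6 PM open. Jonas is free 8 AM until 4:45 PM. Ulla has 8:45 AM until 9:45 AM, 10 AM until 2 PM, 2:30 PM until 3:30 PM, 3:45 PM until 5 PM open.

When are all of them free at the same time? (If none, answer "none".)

Jamal ∩ Teo: 08:30-12:45, 14:30-17:00.
Jamal ∩ Teo ∩ Xiulan: 09:45-12:45, 14:30-17:00.
Jamal ∩ Teo ∩ Xiulan ∩ Jonas: 09:45-12:45, 14:30-16:45.
Jamal ∩ Teo ∩ Xiulan ∩ Jonas ∩ Ulla: 10:00-12:45, 14:30-15:30, 15:45-16:45.

10:00-12:45, 14:30-15:30, 15:45-16:45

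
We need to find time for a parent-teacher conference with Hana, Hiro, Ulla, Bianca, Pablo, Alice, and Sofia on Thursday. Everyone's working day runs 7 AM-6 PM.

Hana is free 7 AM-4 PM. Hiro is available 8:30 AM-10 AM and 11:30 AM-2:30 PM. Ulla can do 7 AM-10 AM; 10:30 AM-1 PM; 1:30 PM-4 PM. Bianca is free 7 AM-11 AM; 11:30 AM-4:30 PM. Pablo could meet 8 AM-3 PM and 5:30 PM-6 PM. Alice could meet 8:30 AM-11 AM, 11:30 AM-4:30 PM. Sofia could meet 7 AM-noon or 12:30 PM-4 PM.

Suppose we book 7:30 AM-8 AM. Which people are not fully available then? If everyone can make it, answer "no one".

Hana: free for 07:30-08:00. Hiro: not fully free for 07:30-08:00. Ulla: free for 07:30-08:00. Bianca: free for 07:30-08:00. Pablo: not fully free for 07:30-08:00. Alice: not fully free for 07:30-08:00. Sofia: free for 07:30-08:00.

Alice, Hiro, Pablo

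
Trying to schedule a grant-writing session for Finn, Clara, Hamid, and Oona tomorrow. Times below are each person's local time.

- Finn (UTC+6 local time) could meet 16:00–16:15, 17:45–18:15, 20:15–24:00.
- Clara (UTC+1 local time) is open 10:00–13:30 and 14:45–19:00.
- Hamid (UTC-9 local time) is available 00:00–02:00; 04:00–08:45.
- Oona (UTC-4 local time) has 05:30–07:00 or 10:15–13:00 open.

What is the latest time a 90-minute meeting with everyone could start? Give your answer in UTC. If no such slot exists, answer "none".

15:30

Finn in UTC: 10:00-10:15, 11:45-12:15, 14:15-18:00 (subtract 6h to convert from UTC+6).
Clara in UTC: 09:00-12:30, 13:45-18:00 (subtract 1h to convert from UTC+1).
Hamid in UTC: 09:00-11:00, 13:00-17:45 (add 9h to convert from UTC-9).
Oona in UTC: 09:30-11:00, 14:15-17:00 (add 4h to convert from UTC-4).
Finn ∩ Clara: 10:00-10:15, 11:45-12:15, 14:15-18:00.
Finn ∩ Clara ∩ Hamid: 10:00-10:15, 14:15-17:45.
Finn ∩ Clara ∩ Hamid ∩ Oona: 10:00-10:15, 14:15-17:00.
Those are the intersection windows.
The last common window of at least 90 minutes is 14:15-17:00; a 90-minute meeting can start as late as 15:30 and still end by 17:00.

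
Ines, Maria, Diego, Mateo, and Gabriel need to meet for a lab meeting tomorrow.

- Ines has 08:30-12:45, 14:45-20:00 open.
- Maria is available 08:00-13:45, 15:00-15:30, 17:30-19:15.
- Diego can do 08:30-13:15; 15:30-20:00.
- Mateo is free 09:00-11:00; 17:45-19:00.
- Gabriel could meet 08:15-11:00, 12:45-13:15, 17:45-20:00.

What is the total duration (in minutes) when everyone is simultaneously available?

Ines ∩ Maria: 08:30-12:45, 15:00-15:30, 17:30-19:15.
Ines ∩ Maria ∩ Diego: 08:30-12:45, 17:30-19:15.
Ines ∩ Maria ∩ Diego ∩ Mateo: 09:00-11:00, 17:45-19:00.
Ines ∩ Maria ∩ Diego ∩ Mateo ∩ Gabriel: 09:00-11:00, 17:45-19:00.
Those are the intersection windows.
Summing the common windows: 120 + 75 = 195 minutes.

195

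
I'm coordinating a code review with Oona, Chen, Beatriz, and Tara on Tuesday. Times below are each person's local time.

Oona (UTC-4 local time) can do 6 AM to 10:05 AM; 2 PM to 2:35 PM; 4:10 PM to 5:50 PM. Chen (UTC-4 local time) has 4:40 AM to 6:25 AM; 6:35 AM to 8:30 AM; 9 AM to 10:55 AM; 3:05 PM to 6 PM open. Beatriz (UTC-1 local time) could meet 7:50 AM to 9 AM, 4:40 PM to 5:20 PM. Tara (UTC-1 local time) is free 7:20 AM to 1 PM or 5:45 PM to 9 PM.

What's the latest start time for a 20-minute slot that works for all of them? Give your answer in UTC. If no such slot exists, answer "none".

Oona in UTC: 10:00-14:05, 18:00-18:35, 20:10-21:50 (add 4h to convert from UTC-4).
Chen in UTC: 08:40-10:25, 10:35-12:30, 13:00-14:55, 19:05-22:00 (add 4h to convert from UTC-4).
Beatriz in UTC: 08:50-10:00, 17:40-18:20 (add 1h to convert from UTC-1).
Tara in UTC: 08:20-14:00, 18:45-22:00 (add 1h to convert from UTC-1).
Oona ∩ Chen: 10:00-10:25, 10:35-12:30, 13:00-14:05, 20:10-21:50.
Oona ∩ Chen ∩ Beatriz: ∅.
Oona ∩ Chen ∩ Beatriz ∩ Tara: ∅.
There is no time when everyone is free.
No common window is at least 20 minutes long.

none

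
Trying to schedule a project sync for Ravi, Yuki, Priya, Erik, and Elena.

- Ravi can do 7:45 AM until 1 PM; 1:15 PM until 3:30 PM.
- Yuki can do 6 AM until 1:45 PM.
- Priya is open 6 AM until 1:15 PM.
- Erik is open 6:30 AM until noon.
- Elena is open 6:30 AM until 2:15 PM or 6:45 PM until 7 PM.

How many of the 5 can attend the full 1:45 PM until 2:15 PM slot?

2

Ravi and Elena can make the full 13:45-14:15 slot — that's 2.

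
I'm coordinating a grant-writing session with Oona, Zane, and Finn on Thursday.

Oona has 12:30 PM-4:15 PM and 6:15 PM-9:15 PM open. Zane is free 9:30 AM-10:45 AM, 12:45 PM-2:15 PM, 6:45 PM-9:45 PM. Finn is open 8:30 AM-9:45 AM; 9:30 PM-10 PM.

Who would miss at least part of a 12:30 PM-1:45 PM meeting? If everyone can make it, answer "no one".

Finn, Zane

Oona: free for 12:30-13:45. Zane: not fully free for 12:30-13:45. Finn: not fully free for 12:30-13:45.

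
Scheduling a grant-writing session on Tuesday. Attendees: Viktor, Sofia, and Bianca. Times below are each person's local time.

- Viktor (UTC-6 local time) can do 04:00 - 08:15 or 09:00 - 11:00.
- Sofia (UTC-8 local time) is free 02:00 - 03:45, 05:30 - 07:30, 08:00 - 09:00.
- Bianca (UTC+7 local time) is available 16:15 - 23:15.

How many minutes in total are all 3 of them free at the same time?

Viktor in UTC: 10:00-14:15, 15:00-17:00 (add 6h to convert from UTC-6).
Sofia in UTC: 10:00-11:45, 13:30-15:30, 16:00-17:00 (add 8h to convert from UTC-8).
Bianca in UTC: 09:15-16:15 (subtract 7h to convert from UTC+7).
Viktor ∩ Sofia: 10:00-11:45, 13:30-14:15, 15:00-15:30, 16:00-17:00.
Viktor ∩ Sofia ∩ Bianca: 10:00-11:45, 13:30-14:15, 15:00-15:30, 16:00-16:15.
Those are the intersection windows.
Summing the common windows: 105 + 45 + 30 + 15 = 195 minutes.

195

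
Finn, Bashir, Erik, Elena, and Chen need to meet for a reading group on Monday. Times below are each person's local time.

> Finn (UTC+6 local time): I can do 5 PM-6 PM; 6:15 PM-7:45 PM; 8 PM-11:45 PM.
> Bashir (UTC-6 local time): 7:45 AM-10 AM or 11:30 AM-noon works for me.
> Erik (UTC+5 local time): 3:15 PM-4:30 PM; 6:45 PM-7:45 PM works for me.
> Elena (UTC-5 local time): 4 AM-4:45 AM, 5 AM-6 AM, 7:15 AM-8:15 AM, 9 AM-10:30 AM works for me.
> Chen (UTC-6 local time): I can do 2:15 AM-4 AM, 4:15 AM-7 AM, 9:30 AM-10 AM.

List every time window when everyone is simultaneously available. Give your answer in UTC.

none

Finn in UTC: 11:00-12:00, 12:15-13:45, 14:00-17:45 (subtract 6h to convert from UTC+6).
Bashir in UTC: 13:45-16:00, 17:30-18:00 (add 6h to convert from UTC-6).
Erik in UTC: 10:15-11:30, 13:45-14:45 (subtract 5h to convert from UTC+5).
Elena in UTC: 09:00-09:45, 10:00-11:00, 12:15-13:15, 14:00-15:30 (add 5h to convert from UTC-5).
Chen in UTC: 08:15-10:00, 10:15-13:00, 15:30-16:00 (add 6h to convert from UTC-6).
Finn ∩ Bashir: 14:00-16:00, 17:30-17:45.
Finn ∩ Bashir ∩ Erik: 14:00-14:45.
Finn ∩ Bashir ∩ Erik ∩ Elena: 14:00-14:45.
Finn ∩ Bashir ∩ Erik ∩ Elena ∩ Chen: ∅.
There is no time when everyone is free.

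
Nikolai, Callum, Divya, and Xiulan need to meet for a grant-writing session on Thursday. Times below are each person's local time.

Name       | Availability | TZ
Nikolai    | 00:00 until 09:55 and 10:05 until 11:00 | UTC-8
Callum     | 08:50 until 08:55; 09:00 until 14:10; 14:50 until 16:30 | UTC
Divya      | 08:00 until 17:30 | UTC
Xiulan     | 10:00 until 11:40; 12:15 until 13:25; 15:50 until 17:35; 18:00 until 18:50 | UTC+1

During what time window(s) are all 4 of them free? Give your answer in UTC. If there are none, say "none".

09:00-10:40, 11:15-12:25, 14:50-16:30

Nikolai in UTC: 08:00-17:55, 18:05-19:00 (add 8h to convert from UTC-8).
Callum in UTC: 08:50-08:55, 09:00-14:10, 14:50-16:30.
Divya in UTC: 08:00-17:30.
Xiulan in UTC: 09:00-10:40, 11:15-12:25, 14:50-16:35, 17:00-17:50 (subtract 1h to convert from UTC+1).
Nikolai ∩ Callum: 08:50-08:55, 09:00-14:10, 14:50-16:30.
Nikolai ∩ Callum ∩ Divya: 08:50-08:55, 09:00-14:10, 14:50-16:30.
Nikolai ∩ Callum ∩ Divya ∩ Xiulan: 09:00-10:40, 11:15-12:25, 14:50-16:30.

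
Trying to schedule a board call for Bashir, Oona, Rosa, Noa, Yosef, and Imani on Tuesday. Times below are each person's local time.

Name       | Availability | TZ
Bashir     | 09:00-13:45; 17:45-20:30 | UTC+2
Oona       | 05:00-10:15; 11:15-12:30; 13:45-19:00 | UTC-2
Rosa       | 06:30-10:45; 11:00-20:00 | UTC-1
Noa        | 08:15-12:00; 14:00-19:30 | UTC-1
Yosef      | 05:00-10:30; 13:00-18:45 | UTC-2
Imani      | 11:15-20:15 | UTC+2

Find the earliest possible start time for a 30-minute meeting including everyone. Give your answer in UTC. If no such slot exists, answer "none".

09:15

Bashir in UTC: 07:00-11:45, 15:45-18:30 (subtract 2h to convert from UTC+2).
Oona in UTC: 07:00-12:15, 13:15-14:30, 15:45-21:00 (add 2h to convert from UTC-2).
Rosa in UTC: 07:30-11:45, 12:00-21:00 (add 1h to convert from UTC-1).
Noa in UTC: 09:15-13:00, 15:00-20:30 (add 1h to convert from UTC-1).
Yosef in UTC: 07:00-12:30, 15:00-20:45 (add 2h to convert from UTC-2).
Imani in UTC: 09:15-18:15 (subtract 2h to convert from UTC+2).
Bashir ∩ Oona: 07:00-11:45, 15:45-18:30.
Bashir ∩ Oona ∩ Rosa: 07:30-11:45, 15:45-18:30.
Bashir ∩ Oona ∩ Rosa ∩ Noa: 09:15-11:45, 15:45-18:30.
Bashir ∩ Oona ∩ Rosa ∩ Noa ∩ Yosef: 09:15-11:45, 15:45-18:30.
Bashir ∩ Oona ∩ Rosa ∩ Noa ∩ Yosef ∩ Imani: 09:15-11:45, 15:45-18:15.
The first common window of at least 30 minutes is 09:15-11:45, so the earliest start is 09:15.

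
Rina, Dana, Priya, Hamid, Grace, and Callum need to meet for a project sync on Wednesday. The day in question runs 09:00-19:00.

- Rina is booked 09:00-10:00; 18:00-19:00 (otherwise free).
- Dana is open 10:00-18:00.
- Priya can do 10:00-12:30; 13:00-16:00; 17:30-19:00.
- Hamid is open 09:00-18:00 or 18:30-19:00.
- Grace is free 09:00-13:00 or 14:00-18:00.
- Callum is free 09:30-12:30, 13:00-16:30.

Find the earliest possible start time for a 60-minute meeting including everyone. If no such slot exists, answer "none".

Rina free: 10:00-18:00 (invert busy blocks within the working day).
Dana free: 10:00-18:00.
Priya free: 10:00-12:30, 13:00-16:00, 17:30-19:00.
Hamid free: 09:00-18:00, 18:30-19:00.
Grace free: 09:00-13:00, 14:00-18:00.
Callum free: 09:30-12:30, 13:00-16:30.
Rina ∩ Dana: 10:00-18:00.
Rina ∩ Dana ∩ Priya: 10:00-12:30, 13:00-16:00, 17:30-18:00.
Rina ∩ Dana ∩ Priya ∩ Hamid: 10:00-12:30, 13:00-16:00, 17:30-18:00.
Rina ∩ Dana ∩ Priya ∩ Hamid ∩ Grace: 10:00-12:30, 14:00-16:00, 17:30-18:00.
Rina ∩ Dana ∩ Priya ∩ Hamid ∩ Grace ∩ Callum: 10:00-12:30, 14:00-16:00.
Those are the intersection windows.
The first common window of at least 60 minutes is 10:00-12:30, so the earliest start is 10:00.

10:00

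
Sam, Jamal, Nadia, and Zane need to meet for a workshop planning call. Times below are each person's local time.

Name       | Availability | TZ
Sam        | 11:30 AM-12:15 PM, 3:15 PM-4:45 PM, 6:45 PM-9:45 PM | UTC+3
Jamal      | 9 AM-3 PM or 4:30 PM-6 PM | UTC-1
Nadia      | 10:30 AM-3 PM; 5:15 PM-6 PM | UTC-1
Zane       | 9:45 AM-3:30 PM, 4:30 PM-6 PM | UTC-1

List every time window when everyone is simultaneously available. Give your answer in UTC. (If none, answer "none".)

12:15-13:45, 15:45-16:00, 18:15-18:45

Sam in UTC: 08:30-09:15, 12:15-13:45, 15:45-18:45 (subtract 3h to convert from UTC+3).
Jamal in UTC: 10:00-16:00, 17:30-19:00 (add 1h to convert from UTC-1).
Nadia in UTC: 11:30-16:00, 18:15-19:00 (add 1h to convert from UTC-1).
Zane in UTC: 10:45-16:30, 17:30-19:00 (add 1h to convert from UTC-1).
Sam ∩ Jamal: 12:15-13:45, 15:45-16:00, 17:30-18:45.
Sam ∩ Jamal ∩ Nadia: 12:15-13:45, 15:45-16:00, 18:15-18:45.
Sam ∩ Jamal ∩ Nadia ∩ Zane: 12:15-13:45, 15:45-16:00, 18:15-18:45.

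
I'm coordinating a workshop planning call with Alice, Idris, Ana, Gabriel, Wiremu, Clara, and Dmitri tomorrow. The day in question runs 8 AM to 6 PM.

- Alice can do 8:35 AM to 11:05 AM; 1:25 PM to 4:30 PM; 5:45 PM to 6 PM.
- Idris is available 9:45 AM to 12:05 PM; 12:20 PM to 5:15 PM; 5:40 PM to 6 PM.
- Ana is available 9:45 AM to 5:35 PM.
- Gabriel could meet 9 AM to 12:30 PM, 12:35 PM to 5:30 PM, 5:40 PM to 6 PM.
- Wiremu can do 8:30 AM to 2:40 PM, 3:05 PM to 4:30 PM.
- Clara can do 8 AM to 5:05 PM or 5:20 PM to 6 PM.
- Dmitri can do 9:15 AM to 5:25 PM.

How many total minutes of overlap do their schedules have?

Alice ∩ Idris: 09:45-11:05, 13:25-16:30, 17:45-18:00.
Alice ∩ Idris ∩ Ana: 09:45-11:05, 13:25-16:30.
Alice ∩ Idris ∩ Ana ∩ Gabriel: 09:45-11:05, 13:25-16:30.
Alice ∩ Idris ∩ Ana ∩ Gabriel ∩ Wiremu: 09:45-11:05, 13:25-14:40, 15:05-16:30.
Alice ∩ Idris ∩ Ana ∩ Gabriel ∩ Wiremu ∩ Clara: 09:45-11:05, 13:25-14:40, 15:05-16:30.
Alice ∩ Idris ∩ Ana ∩ Gabriel ∩ Wiremu ∩ Clara ∩ Dmitri: 09:45-11:05, 13:25-14:40, 15:05-16:30.
Those are the intersection windows.
Summing the common windows: 80 + 75 + 85 = 240 minutes.

240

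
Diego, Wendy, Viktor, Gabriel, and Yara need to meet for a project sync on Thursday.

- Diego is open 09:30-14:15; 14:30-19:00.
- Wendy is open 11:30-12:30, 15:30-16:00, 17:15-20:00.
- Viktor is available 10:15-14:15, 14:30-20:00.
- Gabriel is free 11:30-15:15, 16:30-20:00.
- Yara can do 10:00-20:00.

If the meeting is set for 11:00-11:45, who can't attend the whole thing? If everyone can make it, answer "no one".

Diego: free for 11:00-11:45. Wendy: not fully free for 11:00-11:45. Viktor: free for 11:00-11:45. Gabriel: not fully free for 11:00-11:45. Yara: free for 11:00-11:45.

Gabriel, Wendy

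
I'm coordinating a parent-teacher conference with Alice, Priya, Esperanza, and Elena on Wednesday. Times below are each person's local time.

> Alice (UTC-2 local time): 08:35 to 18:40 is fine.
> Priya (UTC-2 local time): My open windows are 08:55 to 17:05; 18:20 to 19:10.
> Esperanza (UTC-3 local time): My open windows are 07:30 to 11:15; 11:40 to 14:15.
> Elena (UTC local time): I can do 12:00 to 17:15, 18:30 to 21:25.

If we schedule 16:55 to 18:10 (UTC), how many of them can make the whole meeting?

Alice in UTC: 10:35-20:40 (add 2h to convert from UTC-2).
Priya in UTC: 10:55-19:05, 20:20-21:10 (add 2h to convert from UTC-2).
Esperanza in UTC: 10:30-14:15, 14:40-17:15 (add 3h to convert from UTC-3).
Elena in UTC: 12:00-17:15, 18:30-21:25.
Alice and Priya can make the full 16:55-18:10 slot — that's 2.

2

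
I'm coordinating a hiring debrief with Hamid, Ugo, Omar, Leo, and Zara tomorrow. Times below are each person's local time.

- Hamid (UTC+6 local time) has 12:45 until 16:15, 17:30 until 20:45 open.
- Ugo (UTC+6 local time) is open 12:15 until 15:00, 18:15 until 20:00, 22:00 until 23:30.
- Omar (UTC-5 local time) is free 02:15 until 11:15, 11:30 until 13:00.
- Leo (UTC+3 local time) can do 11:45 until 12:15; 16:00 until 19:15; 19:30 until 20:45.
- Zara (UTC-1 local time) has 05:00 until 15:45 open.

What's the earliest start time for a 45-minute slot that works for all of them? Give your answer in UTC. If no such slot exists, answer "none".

Hamid in UTC: 06:45-10:15, 11:30-14:45 (subtract 6h to convert from UTC+6).
Ugo in UTC: 06:15-09:00, 12:15-14:00, 16:00-17:30 (subtract 6h to convert from UTC+6).
Omar in UTC: 07:15-16:15, 16:30-18:00 (add 5h to convert from UTC-5).
Leo in UTC: 08:45-09:15, 13:00-16:15, 16:30-17:45 (subtract 3h to convert from UTC+3).
Zara in UTC: 06:00-16:45 (add 1h to convert from UTC-1).
Hamid ∩ Ugo: 06:45-09:00, 12:15-14:00.
Hamid ∩ Ugo ∩ Omar: 07:15-09:00, 12:15-14:00.
Hamid ∩ Ugo ∩ Omar ∩ Leo: 08:45-09:00, 13:00-14:00.
Hamid ∩ Ugo ∩ Omar ∩ Leo ∩ Zara: 08:45-09:00, 13:00-14:00.
The first common window of at least 45 minutes is 13:00-14:00, so the earliest start is 13:00.

13:00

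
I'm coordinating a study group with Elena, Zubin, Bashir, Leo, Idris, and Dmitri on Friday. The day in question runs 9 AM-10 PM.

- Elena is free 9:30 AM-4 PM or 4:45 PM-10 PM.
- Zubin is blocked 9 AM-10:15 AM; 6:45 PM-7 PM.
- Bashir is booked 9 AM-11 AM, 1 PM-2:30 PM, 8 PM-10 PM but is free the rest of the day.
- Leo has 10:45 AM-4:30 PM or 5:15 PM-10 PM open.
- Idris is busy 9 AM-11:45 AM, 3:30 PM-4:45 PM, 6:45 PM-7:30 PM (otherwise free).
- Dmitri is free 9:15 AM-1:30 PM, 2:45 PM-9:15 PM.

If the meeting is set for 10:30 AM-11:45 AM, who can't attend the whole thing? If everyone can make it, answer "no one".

Elena free: 09:30-16:00, 16:45-22:00.
Zubin free: 10:15-18:45, 19:00-22:00 (invert busy blocks within the working day).
Bashir free: 11:00-13:00, 14:30-20:00 (invert busy blocks within the working day).
Leo free: 10:45-16:30, 17:15-22:00.
Idris free: 11:45-15:30, 16:45-18:45, 19:30-22:00 (invert busy blocks within the working day).
Dmitri free: 09:15-13:30, 14:45-21:15.
Elena: free for 10:30-11:45. Zubin: free for 10:30-11:45. Bashir: not fully free for 10:30-11:45. Leo: not fully free for 10:30-11:45. Idris: not fully free for 10:30-11:45. Dmitri: free for 10:30-11:45.

Bashir, Idris, Leo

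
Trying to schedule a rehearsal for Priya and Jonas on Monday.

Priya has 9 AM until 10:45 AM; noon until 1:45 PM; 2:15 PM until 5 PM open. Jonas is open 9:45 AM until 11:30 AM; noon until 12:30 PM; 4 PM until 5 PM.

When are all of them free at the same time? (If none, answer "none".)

09:45-10:45, 12:00-12:30, 16:00-17:00

Priya ∩ Jonas: 09:45-10:45, 12:00-12:30, 16:00-17:00.
Those are the intersection windows.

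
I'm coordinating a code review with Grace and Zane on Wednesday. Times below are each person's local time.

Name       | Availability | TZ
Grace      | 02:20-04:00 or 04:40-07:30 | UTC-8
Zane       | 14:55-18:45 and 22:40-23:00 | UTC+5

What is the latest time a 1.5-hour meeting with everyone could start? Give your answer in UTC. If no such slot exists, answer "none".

Grace in UTC: 10:20-12:00, 12:40-15:30 (add 8h to convert from UTC-8).
Zane in UTC: 09:55-13:45, 17:40-18:00 (subtract 5h to convert from UTC+5).
Grace ∩ Zane: 10:20-12:00, 12:40-13:45.
The last common window of at least 90 minutes is 10:20-12:00; a 90-minute meeting can start as late as 10:30 and still end by 12:00.

10:30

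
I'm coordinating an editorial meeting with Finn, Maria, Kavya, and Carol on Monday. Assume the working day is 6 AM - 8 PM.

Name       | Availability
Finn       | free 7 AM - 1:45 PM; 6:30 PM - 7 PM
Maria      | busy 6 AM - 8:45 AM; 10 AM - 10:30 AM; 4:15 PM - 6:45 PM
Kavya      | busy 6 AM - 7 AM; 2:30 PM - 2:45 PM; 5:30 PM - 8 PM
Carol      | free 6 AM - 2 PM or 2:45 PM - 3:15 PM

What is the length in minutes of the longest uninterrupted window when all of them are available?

195

Finn free: 07:00-13:45, 18:30-19:00.
Maria free: 08:45-10:00, 10:30-16:15, 18:45-20:00 (invert busy blocks within the working day).
Kavya free: 07:00-14:30, 14:45-17:30 (invert busy blocks within the working day).
Carol free: 06:00-14:00, 14:45-15:15.
Finn ∩ Maria: 08:45-10:00, 10:30-13:45, 18:45-19:00.
Finn ∩ Maria ∩ Kavya: 08:45-10:00, 10:30-13:45.
Finn ∩ Maria ∩ Kavya ∩ Carol: 08:45-10:00, 10:30-13:45.
The longest is 10:30-13:45 at 195 minutes.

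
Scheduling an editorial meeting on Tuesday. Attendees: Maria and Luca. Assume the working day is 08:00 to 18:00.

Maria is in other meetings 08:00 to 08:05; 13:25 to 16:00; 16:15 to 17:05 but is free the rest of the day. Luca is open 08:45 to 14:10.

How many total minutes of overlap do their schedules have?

280

Maria free: 08:05-13:25, 16:00-16:15, 17:05-18:00 (invert busy blocks within the working day).
Luca free: 08:45-14:10.
Maria ∩ Luca: 08:45-13:25.
That's a single block of 280 minutes.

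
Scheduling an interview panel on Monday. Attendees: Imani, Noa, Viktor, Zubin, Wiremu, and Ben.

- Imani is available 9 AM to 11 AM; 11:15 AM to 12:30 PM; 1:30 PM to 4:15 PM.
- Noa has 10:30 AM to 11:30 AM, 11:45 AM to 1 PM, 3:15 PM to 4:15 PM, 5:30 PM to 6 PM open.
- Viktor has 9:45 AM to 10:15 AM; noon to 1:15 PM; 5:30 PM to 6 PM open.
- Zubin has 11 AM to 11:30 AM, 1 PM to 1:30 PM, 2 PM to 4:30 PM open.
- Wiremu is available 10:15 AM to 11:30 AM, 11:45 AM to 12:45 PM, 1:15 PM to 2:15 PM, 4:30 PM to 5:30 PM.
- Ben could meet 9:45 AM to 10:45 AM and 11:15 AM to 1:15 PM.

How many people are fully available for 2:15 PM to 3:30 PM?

2

Imani and Zubin can make the full 14:15-15:30 slot — that's 2.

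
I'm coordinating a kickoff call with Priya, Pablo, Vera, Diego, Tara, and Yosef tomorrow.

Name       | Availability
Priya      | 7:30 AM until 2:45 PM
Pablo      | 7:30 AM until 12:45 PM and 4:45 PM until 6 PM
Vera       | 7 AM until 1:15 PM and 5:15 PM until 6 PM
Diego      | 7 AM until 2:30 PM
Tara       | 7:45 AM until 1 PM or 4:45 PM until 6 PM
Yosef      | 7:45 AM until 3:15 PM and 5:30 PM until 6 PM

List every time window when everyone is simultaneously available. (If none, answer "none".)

07:45-12:45

Priya ∩ Pablo: 07:30-12:45.
Priya ∩ Pablo ∩ Vera: 07:30-12:45.
Priya ∩ Pablo ∩ Vera ∩ Diego: 07:30-12:45.
Priya ∩ Pablo ∩ Vera ∩ Diego ∩ Tara: 07:45-12:45.
Priya ∩ Pablo ∩ Vera ∩ Diego ∩ Tara ∩ Yosef: 07:45-12:45.
So the common availability across everyone is 07:45-12:45.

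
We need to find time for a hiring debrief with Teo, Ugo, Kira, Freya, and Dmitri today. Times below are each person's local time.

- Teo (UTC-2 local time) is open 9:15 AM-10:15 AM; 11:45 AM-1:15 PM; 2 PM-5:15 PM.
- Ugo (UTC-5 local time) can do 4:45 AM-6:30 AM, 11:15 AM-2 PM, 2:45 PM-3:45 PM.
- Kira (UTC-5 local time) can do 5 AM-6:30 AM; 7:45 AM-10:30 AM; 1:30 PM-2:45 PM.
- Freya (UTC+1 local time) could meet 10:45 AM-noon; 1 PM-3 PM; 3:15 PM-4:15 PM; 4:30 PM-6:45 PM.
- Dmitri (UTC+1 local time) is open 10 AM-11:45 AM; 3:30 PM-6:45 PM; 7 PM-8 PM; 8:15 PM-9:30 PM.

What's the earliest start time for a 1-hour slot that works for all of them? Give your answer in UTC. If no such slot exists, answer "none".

none

Teo in UTC: 11:15-12:15, 13:45-15:15, 16:00-19:15 (add 2h to convert from UTC-2).
Ugo in UTC: 09:45-11:30, 16:15-19:00, 19:45-20:45 (add 5h to convert from UTC-5).
Kira in UTC: 10:00-11:30, 12:45-15:30, 18:30-19:45 (add 5h to convert from UTC-5).
Freya in UTC: 09:45-11:00, 12:00-14:00, 14:15-15:15, 15:30-17:45 (subtract 1h to convert from UTC+1).
Dmitri in UTC: 09:00-10:45, 14:30-17:45, 18:00-19:00, 19:15-20:30 (subtract 1h to convert from UTC+1).
Teo ∩ Ugo: 11:15-11:30, 16:15-19:00.
Teo ∩ Ugo ∩ Kira: 11:15-11:30, 18:30-19:00.
Teo ∩ Ugo ∩ Kira ∩ Freya: ∅.
Teo ∩ Ugo ∩ Kira ∩ Freya ∩ Dmitri: ∅.
There is no time when everyone is free.
No common window is at least 60 minutes long.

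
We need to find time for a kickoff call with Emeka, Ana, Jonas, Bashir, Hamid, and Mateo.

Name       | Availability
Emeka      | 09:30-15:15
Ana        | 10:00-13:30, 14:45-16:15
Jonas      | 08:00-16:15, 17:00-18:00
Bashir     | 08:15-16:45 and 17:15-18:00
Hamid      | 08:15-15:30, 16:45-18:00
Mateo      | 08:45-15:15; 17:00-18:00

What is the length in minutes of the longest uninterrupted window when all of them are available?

Emeka ∩ Ana: 10:00-13:30, 14:45-15:15.
Emeka ∩ Ana ∩ Jonas: 10:00-13:30, 14:45-15:15.
Emeka ∩ Ana ∩ Jonas ∩ Bashir: 10:00-13:30, 14:45-15:15.
Emeka ∩ Ana ∩ Jonas ∩ Bashir ∩ Hamid: 10:00-13:30, 14:45-15:15.
Emeka ∩ Ana ∩ Jonas ∩ Bashir ∩ Hamid ∩ Mateo: 10:00-13:30, 14:45-15:15.
The longest is 10:00-13:30 at 210 minutes.

210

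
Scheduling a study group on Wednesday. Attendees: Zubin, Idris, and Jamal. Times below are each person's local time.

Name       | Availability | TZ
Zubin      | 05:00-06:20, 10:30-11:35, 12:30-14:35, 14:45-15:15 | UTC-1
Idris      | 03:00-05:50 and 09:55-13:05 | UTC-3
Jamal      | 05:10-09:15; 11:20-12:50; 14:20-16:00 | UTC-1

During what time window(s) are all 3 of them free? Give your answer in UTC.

Zubin in UTC: 06:00-07:20, 11:30-12:35, 13:30-15:35, 15:45-16:15 (add 1h to convert from UTC-1).
Idris in UTC: 06:00-08:50, 12:55-16:05 (add 3h to convert from UTC-3).
Jamal in UTC: 06:10-10:15, 12:20-13:50, 15:20-17:00 (add 1h to convert from UTC-1).
Zubin ∩ Idris: 06:00-07:20, 13:30-15:35, 15:45-16:05.
Zubin ∩ Idris ∩ Jamal: 06:10-07:20, 13:30-13:50, 15:20-15:35, 15:45-16:05.

06:10-07:20, 13:30-13:50, 15:20-15:35, 15:45-16:05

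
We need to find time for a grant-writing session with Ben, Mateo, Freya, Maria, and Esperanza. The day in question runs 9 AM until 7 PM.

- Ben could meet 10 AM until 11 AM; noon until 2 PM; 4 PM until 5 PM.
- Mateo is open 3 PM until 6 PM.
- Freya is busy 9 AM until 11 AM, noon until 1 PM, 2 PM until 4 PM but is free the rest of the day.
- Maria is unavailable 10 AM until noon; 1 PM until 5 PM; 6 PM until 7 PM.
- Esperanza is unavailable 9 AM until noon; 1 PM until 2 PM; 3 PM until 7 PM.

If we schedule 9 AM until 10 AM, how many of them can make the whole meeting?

1

Ben free: 10:00-11:00, 12:00-14:00, 16:00-17:00.
Mateo free: 15:00-18:00.
Freya free: 11:00-12:00, 13:00-14:00, 16:00-19:00 (invert busy blocks within the working day).
Maria free: 09:00-10:00, 12:00-13:00, 17:00-18:00 (invert busy blocks within the working day).
Esperanza free: 12:00-13:00, 14:00-15:00 (invert busy blocks within the working day).
Maria can make the full 09:00-10:00 slot — that's 1.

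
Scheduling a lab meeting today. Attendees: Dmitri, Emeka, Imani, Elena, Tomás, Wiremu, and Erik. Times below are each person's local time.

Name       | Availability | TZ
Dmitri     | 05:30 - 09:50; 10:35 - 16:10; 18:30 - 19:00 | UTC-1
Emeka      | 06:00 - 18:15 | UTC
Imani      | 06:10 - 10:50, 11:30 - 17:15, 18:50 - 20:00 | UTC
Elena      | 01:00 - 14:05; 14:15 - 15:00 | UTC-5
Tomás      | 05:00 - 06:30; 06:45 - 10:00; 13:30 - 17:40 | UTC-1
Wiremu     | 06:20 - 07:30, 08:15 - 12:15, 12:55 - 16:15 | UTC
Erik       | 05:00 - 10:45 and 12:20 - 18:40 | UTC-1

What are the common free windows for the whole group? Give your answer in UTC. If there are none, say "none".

06:30-07:30, 08:15-10:50, 14:30-16:15

Dmitri in UTC: 06:30-10:50, 11:35-17:10, 19:30-20:00 (add 1h to convert from UTC-1).
Emeka in UTC: 06:00-18:15.
Imani in UTC: 06:10-10:50, 11:30-17:15, 18:50-20:00.
Elena in UTC: 06:00-19:05, 19:15-20:00 (add 5h to convert from UTC-5).
Tomás in UTC: 06:00-07:30, 07:45-11:00, 14:30-18:40 (add 1h to convert from UTC-1).
Wiremu in UTC: 06:20-07:30, 08:15-12:15, 12:55-16:15.
Erik in UTC: 06:00-11:45, 13:20-19:40 (add 1h to convert from UTC-1).
Dmitri ∩ Emeka: 06:30-10:50, 11:35-17:10.
Dmitri ∩ Emeka ∩ Imani: 06:30-10:50, 11:35-17:10.
Dmitri ∩ Emeka ∩ Imani ∩ Elena: 06:30-10:50, 11:35-17:10.
Dmitri ∩ Emeka ∩ Imani ∩ Elena ∩ Tomás: 06:30-07:30, 07:45-10:50, 14:30-17:10.
Dmitri ∩ Emeka ∩ Imani ∩ Elena ∩ Tomás ∩ Wiremu: 06:30-07:30, 08:15-10:50, 14:30-16:15.
Dmitri ∩ Emeka ∩ Imani ∩ Elena ∩ Tomás ∩ Wiremu ∩ Erik: 06:30-07:30, 08:15-10:50, 14:30-16:15.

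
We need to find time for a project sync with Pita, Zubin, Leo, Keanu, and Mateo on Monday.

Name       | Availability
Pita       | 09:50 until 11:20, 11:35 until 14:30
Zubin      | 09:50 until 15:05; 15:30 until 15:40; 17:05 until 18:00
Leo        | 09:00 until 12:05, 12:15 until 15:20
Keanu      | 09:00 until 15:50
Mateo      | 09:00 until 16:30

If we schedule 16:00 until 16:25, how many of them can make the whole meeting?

Mateo can make the full 16:00-16:25 slot — that's 1.

1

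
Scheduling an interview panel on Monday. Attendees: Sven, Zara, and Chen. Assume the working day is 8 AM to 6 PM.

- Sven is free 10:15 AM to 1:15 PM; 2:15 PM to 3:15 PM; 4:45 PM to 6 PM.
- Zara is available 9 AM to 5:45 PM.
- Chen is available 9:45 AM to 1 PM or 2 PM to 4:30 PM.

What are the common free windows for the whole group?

10:15-13:00, 14:15-15:15

Sven ∩ Zara: 10:15-13:15, 14:15-15:15, 16:45-17:45.
Sven ∩ Zara ∩ Chen: 10:15-13:00, 14:15-15:15.
Those are the intersection windows.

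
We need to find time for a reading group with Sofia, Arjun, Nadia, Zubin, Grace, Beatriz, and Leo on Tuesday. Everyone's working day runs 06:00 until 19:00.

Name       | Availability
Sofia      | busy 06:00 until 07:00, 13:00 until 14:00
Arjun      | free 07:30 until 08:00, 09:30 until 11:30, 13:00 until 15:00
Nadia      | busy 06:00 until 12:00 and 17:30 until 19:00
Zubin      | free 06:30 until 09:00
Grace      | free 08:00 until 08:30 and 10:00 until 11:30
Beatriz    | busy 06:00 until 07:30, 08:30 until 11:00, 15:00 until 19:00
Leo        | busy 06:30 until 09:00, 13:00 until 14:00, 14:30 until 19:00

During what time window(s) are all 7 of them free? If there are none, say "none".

none

Sofia free: 07:00-13:00, 14:00-19:00 (invert busy blocks within the working day).
Arjun free: 07:30-08:00, 09:30-11:30, 13:00-15:00.
Nadia free: 12:00-17:30 (invert busy blocks within the working day).
Zubin free: 06:30-09:00.
Grace free: 08:00-08:30, 10:00-11:30.
Beatriz free: 07:30-08:30, 11:00-15:00 (invert busy blocks within the working day).
Leo free: 06:00-06:30, 09:00-13:00, 14:00-14:30 (invert busy blocks within the working day).
Sofia ∩ Arjun: 07:30-08:00, 09:30-11:30, 14:00-15:00.
Sofia ∩ Arjun ∩ Nadia: 14:00-15:00.
Sofia ∩ Arjun ∩ Nadia ∩ Zubin: ∅.
Sofia ∩ Arjun ∩ Nadia ∩ Zubin ∩ Grace: ∅.
Sofia ∩ Arjun ∩ Nadia ∩ Zubin ∩ Grace ∩ Beatriz: ∅.
Sofia ∩ Arjun ∩ Nadia ∩ Zubin ∩ Grace ∩ Beatriz ∩ Leo: ∅.
There is no time when everyone is free.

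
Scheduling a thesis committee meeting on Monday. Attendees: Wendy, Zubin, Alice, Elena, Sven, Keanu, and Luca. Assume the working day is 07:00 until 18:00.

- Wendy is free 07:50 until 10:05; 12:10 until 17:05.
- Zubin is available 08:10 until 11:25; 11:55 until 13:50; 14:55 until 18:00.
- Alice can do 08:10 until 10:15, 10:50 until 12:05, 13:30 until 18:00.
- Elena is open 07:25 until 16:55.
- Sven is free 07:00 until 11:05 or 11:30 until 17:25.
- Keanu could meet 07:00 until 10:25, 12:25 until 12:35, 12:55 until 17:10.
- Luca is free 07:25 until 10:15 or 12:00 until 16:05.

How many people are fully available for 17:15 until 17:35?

2

Zubin and Alice can make the full 17:15-17:35 slot — that's 2.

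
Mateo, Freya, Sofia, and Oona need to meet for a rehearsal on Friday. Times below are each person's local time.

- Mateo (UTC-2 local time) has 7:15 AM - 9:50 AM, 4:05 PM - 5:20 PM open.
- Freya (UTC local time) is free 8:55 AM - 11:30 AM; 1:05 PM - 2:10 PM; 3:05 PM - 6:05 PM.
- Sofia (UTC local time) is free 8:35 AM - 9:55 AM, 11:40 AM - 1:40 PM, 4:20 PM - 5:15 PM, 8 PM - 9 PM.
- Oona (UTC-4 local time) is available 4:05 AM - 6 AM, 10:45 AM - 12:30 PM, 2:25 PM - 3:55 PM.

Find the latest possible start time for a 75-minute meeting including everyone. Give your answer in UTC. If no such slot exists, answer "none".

Mateo in UTC: 09:15-11:50, 18:05-19:20 (add 2h to convert from UTC-2).
Freya in UTC: 08:55-11:30, 13:05-14:10, 15:05-18:05.
Sofia in UTC: 08:35-09:55, 11:40-13:40, 16:20-17:15, 20:00-21:00.
Oona in UTC: 08:05-10:00, 14:45-16:30, 18:25-19:55 (add 4h to convert from UTC-4).
Mateo ∩ Freya: 09:15-11:30.
Mateo ∩ Freya ∩ Sofia: 09:15-09:55.
Mateo ∩ Freya ∩ Sofia ∩ Oona: 09:15-09:55.
So the common availability across everyone is 09:15-09:55.
No common window is at least 75 minutes long.

none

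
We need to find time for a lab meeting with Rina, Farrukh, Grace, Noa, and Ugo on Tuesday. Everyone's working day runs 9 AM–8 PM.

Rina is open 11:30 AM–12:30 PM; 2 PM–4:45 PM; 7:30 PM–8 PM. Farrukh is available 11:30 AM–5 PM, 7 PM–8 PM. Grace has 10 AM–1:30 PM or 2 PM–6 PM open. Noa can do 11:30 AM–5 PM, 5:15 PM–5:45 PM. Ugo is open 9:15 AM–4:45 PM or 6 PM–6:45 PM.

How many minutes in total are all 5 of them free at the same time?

Rina ∩ Farrukh: 11:30-12:30, 14:00-16:45, 19:30-20:00.
Rina ∩ Farrukh ∩ Grace: 11:30-12:30, 14:00-16:45.
Rina ∩ Farrukh ∩ Grace ∩ Noa: 11:30-12:30, 14:00-16:45.
Rina ∩ Farrukh ∩ Grace ∩ Noa ∩ Ugo: 11:30-12:30, 14:00-16:45.
Summing the common windows: 60 + 165 = 225 minutes.

225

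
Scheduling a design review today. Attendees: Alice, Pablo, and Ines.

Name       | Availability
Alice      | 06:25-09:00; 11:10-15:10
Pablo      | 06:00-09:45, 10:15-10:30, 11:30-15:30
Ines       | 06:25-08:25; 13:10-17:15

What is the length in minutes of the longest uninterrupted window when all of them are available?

120

Alice ∩ Pablo: 06:25-09:00, 11:30-15:10.
Alice ∩ Pablo ∩ Ines: 06:25-08:25, 13:10-15:10.
The longest is 06:25-08:25 at 120 minutes.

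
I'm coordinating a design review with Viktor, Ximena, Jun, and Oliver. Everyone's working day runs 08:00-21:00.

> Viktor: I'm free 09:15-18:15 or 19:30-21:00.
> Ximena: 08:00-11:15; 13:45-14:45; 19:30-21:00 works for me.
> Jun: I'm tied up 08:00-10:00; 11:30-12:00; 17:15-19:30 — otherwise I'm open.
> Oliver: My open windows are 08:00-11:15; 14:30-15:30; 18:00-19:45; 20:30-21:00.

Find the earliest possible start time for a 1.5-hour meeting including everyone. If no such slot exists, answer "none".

none

Viktor free: 09:15-18:15, 19:30-21:00.
Ximena free: 08:00-11:15, 13:45-14:45, 19:30-21:00.
Jun free: 10:00-11:30, 12:00-17:15, 19:30-21:00 (invert busy blocks within the working day).
Oliver free: 08:00-11:15, 14:30-15:30, 18:00-19:45, 20:30-21:00.
Viktor ∩ Ximena: 09:15-11:15, 13:45-14:45, 19:30-21:00.
Viktor ∩ Ximena ∩ Jun: 10:00-11:15, 13:45-14:45, 19:30-21:00.
Viktor ∩ Ximena ∩ Jun ∩ Oliver: 10:00-11:15, 14:30-14:45, 19:30-19:45, 20:30-21:00.
No common window is at least 90 minutes long.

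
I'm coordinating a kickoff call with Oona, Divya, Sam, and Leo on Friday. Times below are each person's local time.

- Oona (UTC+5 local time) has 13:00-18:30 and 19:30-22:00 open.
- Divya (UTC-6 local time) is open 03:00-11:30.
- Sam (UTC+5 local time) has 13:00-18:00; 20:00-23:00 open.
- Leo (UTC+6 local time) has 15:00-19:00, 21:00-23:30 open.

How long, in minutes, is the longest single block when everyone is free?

Oona in UTC: 08:00-13:30, 14:30-17:00 (subtract 5h to convert from UTC+5).
Divya in UTC: 09:00-17:30 (add 6h to convert from UTC-6).
Sam in UTC: 08:00-13:00, 15:00-18:00 (subtract 5h to convert from UTC+5).
Leo in UTC: 09:00-13:00, 15:00-17:30 (subtract 6h to convert from UTC+6).
Oona ∩ Divya: 09:00-13:30, 14:30-17:00.
Oona ∩ Divya ∩ Sam: 09:00-13:00, 15:00-17:00.
Oona ∩ Divya ∩ Sam ∩ Leo: 09:00-13:00, 15:00-17:00.
So the common availability across everyone is 09:00-13:00, 15:00-17:00.
The longest is 09:00-13:00 at 240 minutes.

240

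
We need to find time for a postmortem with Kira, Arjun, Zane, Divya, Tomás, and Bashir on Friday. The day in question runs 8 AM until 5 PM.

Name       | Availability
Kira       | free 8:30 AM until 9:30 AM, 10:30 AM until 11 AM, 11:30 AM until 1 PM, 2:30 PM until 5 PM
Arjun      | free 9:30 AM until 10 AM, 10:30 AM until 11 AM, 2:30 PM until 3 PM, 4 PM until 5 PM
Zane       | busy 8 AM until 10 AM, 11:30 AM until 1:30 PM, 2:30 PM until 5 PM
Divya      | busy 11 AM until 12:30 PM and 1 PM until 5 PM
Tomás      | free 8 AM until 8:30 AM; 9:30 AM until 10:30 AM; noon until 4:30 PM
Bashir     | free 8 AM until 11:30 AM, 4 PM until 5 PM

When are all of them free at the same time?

none

Kira free: 08:30-09:30, 10:30-11:00, 11:30-13:00, 14:30-17:00.
Arjun free: 09:30-10:00, 10:30-11:00, 14:30-15:00, 16:00-17:00.
Zane free: 10:00-11:30, 13:30-14:30 (invert busy blocks within the working day).
Divya free: 08:00-11:00, 12:30-13:00 (invert busy blocks within the working day).
Tomás free: 08:00-08:30, 09:30-10:30, 12:00-16:30.
Bashir free: 08:00-11:30, 16:00-17:00.
Kira ∩ Arjun: 10:30-11:00, 14:30-15:00, 16:00-17:00.
Kira ∩ Arjun ∩ Zane: 10:30-11:00.
Kira ∩ Arjun ∩ Zane ∩ Divya: 10:30-11:00.
Kira ∩ Arjun ∩ Zane ∩ Divya ∩ Tomás: ∅.
Kira ∩ Arjun ∩ Zane ∩ Divya ∩ Tomás ∩ Bashir: ∅.
There is no time when everyone is free.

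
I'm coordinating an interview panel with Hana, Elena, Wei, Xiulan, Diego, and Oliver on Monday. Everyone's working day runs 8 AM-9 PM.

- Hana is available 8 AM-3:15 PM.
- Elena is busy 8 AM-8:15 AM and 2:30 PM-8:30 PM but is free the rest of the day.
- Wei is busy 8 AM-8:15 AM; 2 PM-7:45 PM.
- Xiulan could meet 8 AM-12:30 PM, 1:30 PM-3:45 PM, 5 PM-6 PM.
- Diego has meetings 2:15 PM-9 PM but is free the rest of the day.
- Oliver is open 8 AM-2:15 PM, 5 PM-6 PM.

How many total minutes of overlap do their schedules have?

Hana free: 08:00-15:15.
Elena free: 08:15-14:30, 20:30-21:00 (invert busy blocks within the working day).
Wei free: 08:15-14:00, 19:45-21:00 (invert busy blocks within the working day).
Xiulan free: 08:00-12:30, 13:30-15:45, 17:00-18:00.
Diego free: 08:00-14:15 (invert busy blocks within the working day).
Oliver free: 08:00-14:15, 17:00-18:00.
Hana ∩ Elena: 08:15-14:30.
Hana ∩ Elena ∩ Wei: 08:15-14:00.
Hana ∩ Elena ∩ Wei ∩ Xiulan: 08:15-12:30, 13:30-14:00.
Hana ∩ Elena ∩ Wei ∩ Xiulan ∩ Diego: 08:15-12:30, 13:30-14:00.
Hana ∩ Elena ∩ Wei ∩ Xiulan ∩ Diego ∩ Oliver: 08:15-12:30, 13:30-14:00.
Those are the intersection windows.
Summing the common windows: 255 + 30 = 285 minutes.

285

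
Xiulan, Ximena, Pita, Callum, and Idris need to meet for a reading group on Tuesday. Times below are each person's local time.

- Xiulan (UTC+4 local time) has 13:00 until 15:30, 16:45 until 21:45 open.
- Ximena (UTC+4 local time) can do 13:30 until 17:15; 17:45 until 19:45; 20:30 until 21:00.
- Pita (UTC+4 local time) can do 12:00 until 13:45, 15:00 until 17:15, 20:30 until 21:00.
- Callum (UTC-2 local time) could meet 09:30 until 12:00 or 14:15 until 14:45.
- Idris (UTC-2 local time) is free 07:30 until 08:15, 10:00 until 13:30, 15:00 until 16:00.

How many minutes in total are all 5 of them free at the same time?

30

Xiulan in UTC: 09:00-11:30, 12:45-17:45 (subtract 4h to convert from UTC+4).
Ximena in UTC: 09:30-13:15, 13:45-15:45, 16:30-17:00 (subtract 4h to convert from UTC+4).
Pita in UTC: 08:00-09:45, 11:00-13:15, 16:30-17:00 (subtract 4h to convert from UTC+4).
Callum in UTC: 11:30-14:00, 16:15-16:45 (add 2h to convert from UTC-2).
Idris in UTC: 09:30-10:15, 12:00-15:30, 17:00-18:00 (add 2h to convert from UTC-2).
Xiulan ∩ Ximena: 09:30-11:30, 12:45-13:15, 13:45-15:45, 16:30-17:00.
Xiulan ∩ Ximena ∩ Pita: 09:30-09:45, 11:00-11:30, 12:45-13:15, 16:30-17:00.
Xiulan ∩ Ximena ∩ Pita ∩ Callum: 12:45-13:15, 16:30-16:45.
Xiulan ∩ Ximena ∩ Pita ∩ Callum ∩ Idris: 12:45-13:15.
That's a single block of 30 minutes.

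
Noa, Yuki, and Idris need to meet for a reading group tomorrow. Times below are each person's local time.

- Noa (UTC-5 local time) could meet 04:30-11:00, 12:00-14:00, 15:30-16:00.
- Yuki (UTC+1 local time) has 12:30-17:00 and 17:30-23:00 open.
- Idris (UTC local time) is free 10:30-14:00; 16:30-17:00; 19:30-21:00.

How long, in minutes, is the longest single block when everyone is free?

150

Noa in UTC: 09:30-16:00, 17:00-19:00, 20:30-21:00 (add 5h to convert from UTC-5).
Yuki in UTC: 11:30-16:00, 16:30-22:00 (subtract 1h to convert from UTC+1).
Idris in UTC: 10:30-14:00, 16:30-17:00, 19:30-21:00.
Noa ∩ Yuki: 11:30-16:00, 17:00-19:00, 20:30-21:00.
Noa ∩ Yuki ∩ Idris: 11:30-14:00, 20:30-21:00.
The longest is 11:30-14:00 at 150 minutes.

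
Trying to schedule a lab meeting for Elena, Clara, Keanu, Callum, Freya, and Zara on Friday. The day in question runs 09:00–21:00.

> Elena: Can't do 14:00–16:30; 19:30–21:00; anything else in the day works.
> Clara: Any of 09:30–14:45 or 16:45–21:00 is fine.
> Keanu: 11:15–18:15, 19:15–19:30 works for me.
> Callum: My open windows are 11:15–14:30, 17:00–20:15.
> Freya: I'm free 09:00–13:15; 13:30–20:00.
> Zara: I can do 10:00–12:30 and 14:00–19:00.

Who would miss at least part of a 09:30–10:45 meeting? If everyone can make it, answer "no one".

Elena free: 09:00-14:00, 16:30-19:30 (invert busy blocks within the working day).
Clara free: 09:30-14:45, 16:45-21:00.
Keanu free: 11:15-18:15, 19:15-19:30.
Callum free: 11:15-14:30, 17:00-20:15.
Freya free: 09:00-13:15, 13:30-20:00.
Zara free: 10:00-12:30, 14:00-19:00.
Elena: free for 09:30-10:45. Clara: free for 09:30-10:45. Keanu: not fully free for 09:30-10:45. Callum: not fully free for 09:30-10:45. Freya: free for 09:30-10:45. Zara: not fully free for 09:30-10:45.

Callum, Keanu, Zara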